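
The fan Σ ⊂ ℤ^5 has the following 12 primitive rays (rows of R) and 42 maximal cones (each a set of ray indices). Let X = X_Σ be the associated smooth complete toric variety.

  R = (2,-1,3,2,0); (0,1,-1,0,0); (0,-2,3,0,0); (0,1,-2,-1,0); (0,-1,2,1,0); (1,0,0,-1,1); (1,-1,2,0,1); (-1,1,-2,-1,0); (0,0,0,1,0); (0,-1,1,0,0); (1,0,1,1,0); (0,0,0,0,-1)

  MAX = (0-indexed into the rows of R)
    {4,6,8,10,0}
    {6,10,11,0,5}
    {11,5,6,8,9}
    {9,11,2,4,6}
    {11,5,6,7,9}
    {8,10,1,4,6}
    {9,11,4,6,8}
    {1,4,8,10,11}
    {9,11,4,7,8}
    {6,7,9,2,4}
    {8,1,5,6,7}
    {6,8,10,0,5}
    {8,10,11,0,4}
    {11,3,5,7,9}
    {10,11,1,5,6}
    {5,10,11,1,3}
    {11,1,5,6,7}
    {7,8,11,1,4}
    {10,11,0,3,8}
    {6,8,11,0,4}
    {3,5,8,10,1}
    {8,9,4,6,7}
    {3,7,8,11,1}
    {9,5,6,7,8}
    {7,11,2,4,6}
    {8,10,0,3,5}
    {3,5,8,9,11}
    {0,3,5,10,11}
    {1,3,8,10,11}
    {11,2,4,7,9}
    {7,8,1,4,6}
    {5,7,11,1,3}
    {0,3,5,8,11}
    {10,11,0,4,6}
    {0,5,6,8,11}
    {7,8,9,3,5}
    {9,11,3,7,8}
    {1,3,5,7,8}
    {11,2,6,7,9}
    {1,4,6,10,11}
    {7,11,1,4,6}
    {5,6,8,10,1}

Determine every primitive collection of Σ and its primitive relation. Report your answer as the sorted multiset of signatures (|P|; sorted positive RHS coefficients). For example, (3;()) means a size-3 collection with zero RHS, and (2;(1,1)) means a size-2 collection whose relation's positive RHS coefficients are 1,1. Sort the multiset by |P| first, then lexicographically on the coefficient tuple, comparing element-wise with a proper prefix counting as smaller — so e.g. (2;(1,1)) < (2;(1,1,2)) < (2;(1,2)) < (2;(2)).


Δ(Σ) — 12 vertices, 22 min non-faces:

  • {1,9}:  v_{1} + v_{9} = 0  so sig = (2;())
  • {3,4}:  v_{3} + v_{4} = 0  so sig = (2;())
  • {0,7}:  v_{0} + v_{7} = v_{10}  so sig = (2;(1))
  • {3,6}:  v_{3} + v_{6} = v_{5}  so sig = (2;(1))
  • {4,5}:  v_{4} + v_{5} = v_{6}  so sig = (2;(1))
  • {7,10}:  v_{7} + v_{10} = v_{1}  so sig = (2;(1))
  • {2,8}:  v_{2} + v_{8} = v_{4} + v_{9}  so sig = (2;(1,1))
  • {2,10}:  v_{2} + v_{10} = v_{4} + v_{6} + v_{11}  so sig = (2;(1,1,1))
  • {9,10}:  v_{9} + v_{10} = v_{6} + v_{8} + v_{11}  so sig = (2;(1,1,1))
  • {1,2}:  v_{1} + v_{2} = v_{4} + v_{6} + v_{7} + v_{11}  so sig = (2;(1,1,1,1))
  • {2,3}:  v_{2} + v_{3} = v_{6} + v_{7} + v_{9} + v_{11}  so sig = (2;(1,1,1,1))
  • {2,5}:  v_{2} + v_{5} = 2·v_{6} + v_{7} + v_{9} + v_{11}  so sig = (2;(1,1,1,2))
  • {0,2}:  v_{0} + v_{2} = v_{4} + 2·v_{6} + v_{8} + 2·v_{11}  so sig = (2;(1,1,2,2))
  • {0,1}:  v_{0} + v_{1} = 2·v_{10}  so sig = (2;(2))
  • {0,9}:  v_{0} + v_{9} = 2·v_{6} + 2·v_{8} + 2·v_{11}  so sig = (2;(2,2,2))
  • {6,7,8,11}:  v_{6} + v_{7} + v_{8} + v_{11} = 0  so sig = (4;())
  • {1,6,8,11}:  v_{1} + v_{6} + v_{8} + v_{11} = v_{10}  so sig = (4;(1))
  • {5,7,8,11}:  v_{5} + v_{7} + v_{8} + v_{11} = v_{3}  so sig = (4;(1))
  • {6,8,10,11}:  v_{6} + v_{8} + v_{10} + v_{11} = v_{0}  so sig = (4;(1))
  • {1,5,8,11}:  v_{1} + v_{5} + v_{8} + v_{11} = v_{3} + v_{10}  so sig = (4;(1,1))
  • {5,8,10,11}:  v_{5} + v_{8} + v_{10} + v_{11} = v_{0} + v_{3}  so sig = (4;(1,1))
  • {4,6,7,9,11}:  v_{4} + v_{6} + v_{7} + v_{9} + v_{11} = v_{2}  so sig = (5;(1))

Sorted signature multiset PRS(X):
    |P|=2: 15 collections, coeffs (), (), (1), (1), (1), (1), (1,1), (1,1,1), (1,1,1), (1,1,1,1), (1,1,1,1), (1,1,1,2), (1,1,2,2), (2), (2,2,2)
    |P|=4: 6 collections, coeffs (), (1), (1), (1), (1,1), (1,1)
    |P|=5: 1 collection, coeffs (1)


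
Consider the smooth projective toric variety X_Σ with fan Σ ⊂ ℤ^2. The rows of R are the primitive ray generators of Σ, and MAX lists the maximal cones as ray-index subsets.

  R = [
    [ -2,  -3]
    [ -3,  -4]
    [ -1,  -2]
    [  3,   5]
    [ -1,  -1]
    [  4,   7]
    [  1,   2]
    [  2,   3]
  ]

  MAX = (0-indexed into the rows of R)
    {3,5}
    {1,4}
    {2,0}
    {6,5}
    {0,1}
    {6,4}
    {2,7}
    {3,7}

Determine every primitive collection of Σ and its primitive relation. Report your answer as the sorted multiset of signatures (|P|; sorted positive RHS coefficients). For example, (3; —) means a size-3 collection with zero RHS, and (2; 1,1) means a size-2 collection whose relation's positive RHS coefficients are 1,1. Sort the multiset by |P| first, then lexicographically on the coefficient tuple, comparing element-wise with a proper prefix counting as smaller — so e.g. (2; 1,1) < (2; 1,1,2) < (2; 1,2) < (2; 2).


Σ has 20 primitive collections:

  P={0,7}:  v_{0} + v_{7} = 0 — sig = (2; —)
  P={2,6}:  v_{2} + v_{6} = 0 — sig = (2; —)
  P={0,3}:  v_{0} + v_{3} = v_{6} — sig = (2; 1)
  P={0,4}:  v_{0} + v_{4} = v_{1} — sig = (2; 1)
  P={0,6}:  v_{0} + v_{6} = v_{4} — sig = (2; 1)
  P={1,7}:  v_{1} + v_{7} = v_{4} — sig = (2; 1)
  P={2,3}:  v_{2} + v_{3} = v_{7} — sig = (2; 1)
  P={2,4}:  v_{2} + v_{4} = v_{0} — sig = (2; 1)
  P={2,5}:  v_{2} + v_{5} = v_{3} — sig = (2; 1)
  P={3,6}:  v_{3} + v_{6} = v_{5} — sig = (2; 1)
  P={4,7}:  v_{4} + v_{7} = v_{6} — sig = (2; 1)
  P={6,7}:  v_{6} + v_{7} = v_{3} — sig = (2; 1)
  P={1,3}:  v_{1} + v_{3} = v_{4} + v_{6} — sig = (2; 1,1)
  P={1,5}:  v_{1} + v_{5} = v_{4} + 2·v_{6} — sig = (2; 1,2)
  P={0,5}:  v_{0} + v_{5} = 2·v_{6} — sig = (2; 2)
  P={1,2}:  v_{1} + v_{2} = 2·v_{0} — sig = (2; 2)
  P={1,6}:  v_{1} + v_{6} = 2·v_{4} — sig = (2; 2)
  P={3,4}:  v_{3} + v_{4} = 2·v_{6} — sig = (2; 2)
  P={5,7}:  v_{5} + v_{7} = 2·v_{3} — sig = (2; 2)
  P={4,5}:  v_{4} + v_{5} = 3·v_{6} — sig = (2; 3)

Signatures (|P|; sorted positive RHS coefficients), sorted:
{ (2; —) ×2,  (2; 1) ×10,  (2; 1,1),  (2; 1,2),  (2; 2) ×5,  (2; 3) }


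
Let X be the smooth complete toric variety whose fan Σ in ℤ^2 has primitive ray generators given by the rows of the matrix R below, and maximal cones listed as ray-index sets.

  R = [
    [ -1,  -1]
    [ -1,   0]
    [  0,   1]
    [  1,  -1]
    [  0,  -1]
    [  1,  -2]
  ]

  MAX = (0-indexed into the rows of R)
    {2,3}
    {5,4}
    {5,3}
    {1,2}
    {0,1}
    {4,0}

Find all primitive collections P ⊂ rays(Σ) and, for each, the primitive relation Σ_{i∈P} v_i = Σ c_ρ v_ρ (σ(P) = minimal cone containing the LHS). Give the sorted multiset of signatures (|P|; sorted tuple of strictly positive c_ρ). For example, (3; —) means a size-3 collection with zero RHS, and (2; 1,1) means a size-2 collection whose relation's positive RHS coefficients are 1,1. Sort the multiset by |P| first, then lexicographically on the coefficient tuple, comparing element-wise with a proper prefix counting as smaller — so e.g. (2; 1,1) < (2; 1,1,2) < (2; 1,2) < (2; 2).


The 9 primitive collections of Σ (r=6, n=2):

  {2,4}:  v_{2} + v_{4} = 0  ⇒ sig = (2; —)
  {0,2}:  v_{0} + v_{2} = v_{1}  ⇒ sig = (2; 1)
  {1,3}:  v_{1} + v_{3} = v_{4}  ⇒ sig = (2; 1)
  {1,4}:  v_{1} + v_{4} = v_{0}  ⇒ sig = (2; 1)
  {2,5}:  v_{2} + v_{5} = v_{3}  ⇒ sig = (2; 1)
  {3,4}:  v_{3} + v_{4} = v_{5}  ⇒ sig = (2; 1)
  {0,3}:  v_{0} + v_{3} = 2·v_{4}  ⇒ sig = (2; 2)
  {1,5}:  v_{1} + v_{5} = 2·v_{4}  ⇒ sig = (2; 2)
  {0,5}:  v_{0} + v_{5} = 3·v_{4}  ⇒ sig = (2; 3)

Signatures (|P|; sorted positive RHS coefficients), sorted:
    |P|=2: 9 collections, coeffs (), (1), (1), (1), (1), (1), (2), (2), (3)


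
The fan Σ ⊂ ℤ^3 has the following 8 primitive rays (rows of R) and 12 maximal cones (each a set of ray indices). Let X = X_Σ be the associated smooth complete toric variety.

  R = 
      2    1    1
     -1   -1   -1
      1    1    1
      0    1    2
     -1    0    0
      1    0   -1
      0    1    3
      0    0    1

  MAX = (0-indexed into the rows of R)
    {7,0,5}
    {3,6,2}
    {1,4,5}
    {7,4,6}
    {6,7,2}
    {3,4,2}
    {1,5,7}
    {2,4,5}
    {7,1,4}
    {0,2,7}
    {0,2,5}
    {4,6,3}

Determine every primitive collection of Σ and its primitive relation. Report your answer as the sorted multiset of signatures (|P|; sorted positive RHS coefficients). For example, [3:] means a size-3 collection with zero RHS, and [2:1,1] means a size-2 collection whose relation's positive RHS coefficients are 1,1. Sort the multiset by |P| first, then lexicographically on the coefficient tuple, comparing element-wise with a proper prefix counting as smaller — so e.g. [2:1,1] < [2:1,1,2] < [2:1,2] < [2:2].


|primitive collections| = 14. Relations:

  {1,2}:  v_{1} + v_{2} = 0 ; sig = [2:]
  {0,4}:  v_{0} + v_{4} = v_{2} ; sig = [2:1]
  {3,5}:  v_{3} + v_{5} = v_{2} ; sig = [2:1]
  {3,7}:  v_{3} + v_{7} = v_{6} ; sig = [2:1]
  {0,1}:  v_{0} + v_{1} = v_{5} + v_{7} ; sig = [2:1,1]
  {1,3}:  v_{1} + v_{3} = v_{4} + v_{7} ; sig = [2:1,1]
  {5,6}:  v_{5} + v_{6} = v_{2} + v_{7} ; sig = [2:1,1]
  {0,3}:  v_{0} + v_{3} = 2·v_{2} + v_{7} ; sig = [2:1,2]
  {1,6}:  v_{1} + v_{6} = v_{4} + 2·v_{7} ; sig = [2:1,2]
  {0,6}:  v_{0} + v_{6} = 2·v_{2} + 2·v_{7} ; sig = [2:2,2]
  {4,5,7}:  v_{4} + v_{5} + v_{7} = 0 ; sig = [3:]
  {2,4,7}:  v_{2} + v_{4} + v_{7} = v_{3} ; sig = [3:1]
  {2,5,7}:  v_{2} + v_{5} + v_{7} = v_{0} ; sig = [3:1]
  {2,4,6}:  v_{2} + v_{4} + v_{6} = 2·v_{3} ; sig = [3:2]

Sorted signature multiset PRS(X):
[[2:], [2:1], [2:1], [2:1], [2:1,1], [2:1,1], [2:1,1], [2:1,2], [2:1,2], [2:2,2], [3:], [3:1], [3:1], [3:2]]


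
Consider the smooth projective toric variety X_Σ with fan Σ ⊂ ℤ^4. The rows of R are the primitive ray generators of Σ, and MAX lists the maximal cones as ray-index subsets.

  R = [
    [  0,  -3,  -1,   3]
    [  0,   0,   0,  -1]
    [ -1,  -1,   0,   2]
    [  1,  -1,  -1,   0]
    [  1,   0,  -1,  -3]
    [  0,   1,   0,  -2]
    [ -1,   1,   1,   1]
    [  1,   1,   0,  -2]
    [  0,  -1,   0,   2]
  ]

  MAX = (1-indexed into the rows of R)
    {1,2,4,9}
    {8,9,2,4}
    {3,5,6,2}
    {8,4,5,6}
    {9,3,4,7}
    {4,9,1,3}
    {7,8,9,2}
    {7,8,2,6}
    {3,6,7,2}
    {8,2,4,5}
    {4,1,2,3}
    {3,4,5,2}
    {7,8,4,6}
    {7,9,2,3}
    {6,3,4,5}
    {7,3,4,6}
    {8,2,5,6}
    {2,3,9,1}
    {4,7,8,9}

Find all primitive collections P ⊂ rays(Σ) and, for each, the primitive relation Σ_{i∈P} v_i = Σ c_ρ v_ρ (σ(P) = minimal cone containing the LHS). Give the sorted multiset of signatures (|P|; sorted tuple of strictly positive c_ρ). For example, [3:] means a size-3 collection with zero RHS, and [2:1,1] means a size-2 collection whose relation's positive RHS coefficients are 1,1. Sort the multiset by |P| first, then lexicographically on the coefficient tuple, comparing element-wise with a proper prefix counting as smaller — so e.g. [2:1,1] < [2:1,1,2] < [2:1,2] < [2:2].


Minimal non-faces — 11 found among 9 rays, 19 max cones:

  {3,8}:  v_{3} + v_{8} = 0 — sig = [2:]
  {6,9}:  v_{6} + v_{9} = 0 — sig = [2:]
  {5,7}:  v_{5} + v_{7} = v_{6} — sig = [2:1]
  {1,7}:  v_{1} + v_{7} = v_{3} + v_{9} — sig = [2:1,1]
  {5,9}:  v_{5} + v_{9} = v_{2} + v_{4} — sig = [2:1,1]
  {1,6}:  v_{1} + v_{6} = v_{2} + v_{3} + v_{4} — sig = [2:1,1,1]
  {1,8}:  v_{1} + v_{8} = v_{2} + v_{4} + v_{9} — sig = [2:1,1,1]
  {1,5}:  v_{1} + v_{5} = 2·v_{2} + v_{3} + 2·v_{4} — sig = [2:1,2,2]
  {2,4,7}:  v_{2} + v_{4} + v_{7} = 0 — sig = [3:]
  {2,4,6}:  v_{2} + v_{4} + v_{6} = v_{5} — sig = [3:1]
  {2,3,4,9}:  v_{2} + v_{3} + v_{4} + v_{9} = v_{1} — sig = [4:1]

Signatures (|P|; sorted positive RHS coefficients), sorted:
[[2:], [2:], [2:1], [2:1,1], [2:1,1], [2:1,1,1], [2:1,1,1], [2:1,2,2], [3:], [3:1], [4:1]]


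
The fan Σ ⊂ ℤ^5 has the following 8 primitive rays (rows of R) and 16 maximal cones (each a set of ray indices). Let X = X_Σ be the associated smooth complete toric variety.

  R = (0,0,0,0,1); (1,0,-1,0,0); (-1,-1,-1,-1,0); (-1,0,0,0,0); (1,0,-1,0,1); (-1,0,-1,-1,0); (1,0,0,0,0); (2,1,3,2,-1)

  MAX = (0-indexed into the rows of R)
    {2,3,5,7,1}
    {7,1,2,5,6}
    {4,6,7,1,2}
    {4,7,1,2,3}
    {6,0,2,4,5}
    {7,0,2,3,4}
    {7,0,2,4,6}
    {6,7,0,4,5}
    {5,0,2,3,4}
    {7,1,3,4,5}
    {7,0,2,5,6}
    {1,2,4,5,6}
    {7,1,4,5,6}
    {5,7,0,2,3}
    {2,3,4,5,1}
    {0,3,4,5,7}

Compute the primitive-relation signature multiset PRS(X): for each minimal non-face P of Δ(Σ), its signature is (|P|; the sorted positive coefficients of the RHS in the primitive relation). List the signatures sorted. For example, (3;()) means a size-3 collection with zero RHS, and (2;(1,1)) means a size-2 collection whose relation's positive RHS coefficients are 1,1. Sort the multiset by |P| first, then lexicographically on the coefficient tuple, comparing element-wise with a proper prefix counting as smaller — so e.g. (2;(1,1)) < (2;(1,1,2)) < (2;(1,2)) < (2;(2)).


Σ has 3 primitive collections:

  • {3,6}:  v_{3} + v_{6} = 0  →  sig = (2;())
  • {0,1}:  v_{0} + v_{1} = v_{4}  →  sig = (2;(1))
  • {2,4,5,7}:  v_{2} + v_{4} + v_{5} + v_{7} = v_{6}  →  sig = (4;(1))

so the primitive-relation signature multiset is
    |P|=2: 2 collections, coeffs (), (1)
    |P|=4: 1 collection, coeffs (1)


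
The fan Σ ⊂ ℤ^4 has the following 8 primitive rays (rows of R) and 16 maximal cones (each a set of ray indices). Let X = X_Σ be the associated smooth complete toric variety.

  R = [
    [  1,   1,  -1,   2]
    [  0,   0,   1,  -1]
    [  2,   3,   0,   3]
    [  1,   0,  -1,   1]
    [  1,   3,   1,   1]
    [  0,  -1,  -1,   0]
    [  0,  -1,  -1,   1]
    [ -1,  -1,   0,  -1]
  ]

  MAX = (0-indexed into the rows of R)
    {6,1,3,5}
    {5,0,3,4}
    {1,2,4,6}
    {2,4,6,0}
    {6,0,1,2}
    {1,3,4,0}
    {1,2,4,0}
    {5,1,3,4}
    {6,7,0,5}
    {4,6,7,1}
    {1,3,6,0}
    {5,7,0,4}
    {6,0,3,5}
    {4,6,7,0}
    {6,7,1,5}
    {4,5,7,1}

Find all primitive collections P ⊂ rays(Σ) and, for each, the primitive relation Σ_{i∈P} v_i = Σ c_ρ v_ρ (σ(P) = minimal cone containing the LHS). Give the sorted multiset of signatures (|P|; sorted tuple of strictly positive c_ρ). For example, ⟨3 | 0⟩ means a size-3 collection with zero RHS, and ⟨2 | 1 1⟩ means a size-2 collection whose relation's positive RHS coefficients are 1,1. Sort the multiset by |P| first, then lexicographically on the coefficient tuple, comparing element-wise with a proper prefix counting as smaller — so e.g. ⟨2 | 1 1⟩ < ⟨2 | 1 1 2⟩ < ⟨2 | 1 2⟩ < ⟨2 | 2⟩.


Σ has 9 primitive collections:

  • {3,7}:  v_{3} + v_{7} = v_{5} — sig = ⟨2 | 1⟩
  • {2,7}:  v_{2} + v_{7} = v_{4} + v_{6} — sig = ⟨2 | 1 1⟩
  • {2,5}:  v_{2} + v_{5} = 2·v_{0} + v_{1} — sig = ⟨2 | 1 2⟩
  • {2,3}:  v_{2} + v_{3} = 3·v_{0} + 2·v_{1} — sig = ⟨2 | 2 3⟩
  • {0,1,7}:  v_{0} + v_{1} + v_{7} = 0 — sig = ⟨3 | 0⟩
  • {0,1,5}:  v_{0} + v_{1} + v_{5} = v_{3} — sig = ⟨3 | 1⟩
  • {4,5,6}:  v_{4} + v_{5} + v_{6} = v_{0} — sig = ⟨3 | 1⟩
  • {3,4,6}:  v_{3} + v_{4} + v_{6} = 2·v_{0} + v_{1} — sig = ⟨3 | 1 2⟩
  • {0,1,4,6}:  v_{0} + v_{1} + v_{4} + v_{6} = v_{2} — sig = ⟨4 | 1⟩

Signatures (|P|; sorted positive RHS coefficients), sorted:
{ ⟨2 | 1⟩,  ⟨2 | 1 1⟩,  ⟨2 | 1 2⟩,  ⟨2 | 2 3⟩,  ⟨3 | 0⟩,  ⟨3 | 1⟩ ×2,  ⟨3 | 1 2⟩,  ⟨4 | 1⟩ }


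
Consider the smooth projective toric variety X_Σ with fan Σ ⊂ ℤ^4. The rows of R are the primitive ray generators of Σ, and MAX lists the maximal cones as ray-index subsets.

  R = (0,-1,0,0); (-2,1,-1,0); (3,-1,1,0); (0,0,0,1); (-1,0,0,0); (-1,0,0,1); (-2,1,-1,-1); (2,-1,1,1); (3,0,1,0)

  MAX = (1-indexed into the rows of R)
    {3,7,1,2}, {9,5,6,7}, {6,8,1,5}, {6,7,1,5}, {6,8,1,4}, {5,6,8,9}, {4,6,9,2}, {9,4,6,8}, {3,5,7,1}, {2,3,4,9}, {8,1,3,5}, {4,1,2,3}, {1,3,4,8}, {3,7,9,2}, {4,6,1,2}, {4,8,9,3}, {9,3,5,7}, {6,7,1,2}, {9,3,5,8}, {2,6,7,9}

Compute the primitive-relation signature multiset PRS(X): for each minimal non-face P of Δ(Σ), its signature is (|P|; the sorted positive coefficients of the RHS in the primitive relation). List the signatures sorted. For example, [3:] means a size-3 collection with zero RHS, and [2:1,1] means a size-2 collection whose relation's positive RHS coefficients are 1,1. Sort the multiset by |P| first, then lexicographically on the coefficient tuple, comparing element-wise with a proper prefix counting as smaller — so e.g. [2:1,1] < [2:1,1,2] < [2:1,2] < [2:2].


7 minimal non-faces of Δ(Σ) (on 9 rays):

  P = {7,8}:  v_{7} + v_{8} = 0  ⇒ sig = [2:]
  P = {1,9}:  v_{1} + v_{9} = v_{3}  ⇒ sig = [2:1]
  P = {2,8}:  v_{2} + v_{8} = v_{4}  ⇒ sig = [2:1]
  P = {3,6}:  v_{3} + v_{6} = v_{8}  ⇒ sig = [2:1]
  P = {4,5}:  v_{4} + v_{5} = v_{6}  ⇒ sig = [2:1]
  P = {4,7}:  v_{4} + v_{7} = v_{2}  ⇒ sig = [2:1]
  P = {2,5}:  v_{2} + v_{5} = v_{6} + v_{7}  ⇒ sig = [2:1,1]

Hence PRS(X_Σ) =
    [2:]
    [2:1]
    [2:1]
    [2:1]
    [2:1]
    [2:1]
    [2:1,1]


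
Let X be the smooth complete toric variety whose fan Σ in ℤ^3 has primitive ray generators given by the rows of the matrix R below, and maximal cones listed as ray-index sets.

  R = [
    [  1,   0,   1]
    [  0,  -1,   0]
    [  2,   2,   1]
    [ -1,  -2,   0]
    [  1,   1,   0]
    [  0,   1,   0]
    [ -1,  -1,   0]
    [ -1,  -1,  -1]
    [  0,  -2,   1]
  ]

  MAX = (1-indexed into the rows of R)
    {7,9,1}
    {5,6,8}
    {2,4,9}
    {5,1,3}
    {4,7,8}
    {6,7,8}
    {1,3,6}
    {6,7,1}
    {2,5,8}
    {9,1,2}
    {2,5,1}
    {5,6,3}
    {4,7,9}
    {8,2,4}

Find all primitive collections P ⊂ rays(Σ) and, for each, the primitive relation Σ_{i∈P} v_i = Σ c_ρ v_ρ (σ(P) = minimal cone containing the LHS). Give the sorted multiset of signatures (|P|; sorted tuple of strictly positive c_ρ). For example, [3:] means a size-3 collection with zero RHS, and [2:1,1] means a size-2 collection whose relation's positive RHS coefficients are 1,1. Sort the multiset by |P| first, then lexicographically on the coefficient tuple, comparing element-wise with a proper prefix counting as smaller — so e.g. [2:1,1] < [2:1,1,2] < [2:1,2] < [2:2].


16 collections generate NE(X_Σ); each relation:

  P = {2,6}:  v_{2} + v_{6} = 0  ⇒ sig = [2:]
  P = {5,7}:  v_{5} + v_{7} = 0  ⇒ sig = [2:]
  P = {1,4}:  v_{1} + v_{4} = v_{9}  ⇒ sig = [2:1]
  P = {1,8}:  v_{1} + v_{8} = v_{2}  ⇒ sig = [2:1]
  P = {2,7}:  v_{2} + v_{7} = v_{4}  ⇒ sig = [2:1]
  P = {3,4}:  v_{3} + v_{4} = v_{1}  ⇒ sig = [2:1]
  P = {3,8}:  v_{3} + v_{8} = v_{5}  ⇒ sig = [2:1]
  P = {4,5}:  v_{4} + v_{5} = v_{2}  ⇒ sig = [2:1]
  P = {4,6}:  v_{4} + v_{6} = v_{7}  ⇒ sig = [2:1]
  P = {2,3}:  v_{2} + v_{3} = v_{1} + v_{5}  ⇒ sig = [2:1,1]
  P = {3,7}:  v_{3} + v_{7} = v_{1} + v_{6}  ⇒ sig = [2:1,1]
  P = {5,9}:  v_{5} + v_{9} = v_{1} + v_{2}  ⇒ sig = [2:1,1]
  P = {6,9}:  v_{6} + v_{9} = v_{1} + v_{7}  ⇒ sig = [2:1,1]
  P = {8,9}:  v_{8} + v_{9} = v_{2} + v_{4}  ⇒ sig = [2:1,1]
  P = {3,9}:  v_{3} + v_{9} = 2·v_{1}  ⇒ sig = [2:2]
  P = {1,5,6}:  v_{1} + v_{5} + v_{6} = v_{3}  ⇒ sig = [3:1]

Sorted signature multiset PRS(X):
[[2:], [2:], [2:1], [2:1], [2:1], [2:1], [2:1], [2:1], [2:1], [2:1,1], [2:1,1], [2:1,1], [2:1,1], [2:1,1], [2:2], [3:1]]


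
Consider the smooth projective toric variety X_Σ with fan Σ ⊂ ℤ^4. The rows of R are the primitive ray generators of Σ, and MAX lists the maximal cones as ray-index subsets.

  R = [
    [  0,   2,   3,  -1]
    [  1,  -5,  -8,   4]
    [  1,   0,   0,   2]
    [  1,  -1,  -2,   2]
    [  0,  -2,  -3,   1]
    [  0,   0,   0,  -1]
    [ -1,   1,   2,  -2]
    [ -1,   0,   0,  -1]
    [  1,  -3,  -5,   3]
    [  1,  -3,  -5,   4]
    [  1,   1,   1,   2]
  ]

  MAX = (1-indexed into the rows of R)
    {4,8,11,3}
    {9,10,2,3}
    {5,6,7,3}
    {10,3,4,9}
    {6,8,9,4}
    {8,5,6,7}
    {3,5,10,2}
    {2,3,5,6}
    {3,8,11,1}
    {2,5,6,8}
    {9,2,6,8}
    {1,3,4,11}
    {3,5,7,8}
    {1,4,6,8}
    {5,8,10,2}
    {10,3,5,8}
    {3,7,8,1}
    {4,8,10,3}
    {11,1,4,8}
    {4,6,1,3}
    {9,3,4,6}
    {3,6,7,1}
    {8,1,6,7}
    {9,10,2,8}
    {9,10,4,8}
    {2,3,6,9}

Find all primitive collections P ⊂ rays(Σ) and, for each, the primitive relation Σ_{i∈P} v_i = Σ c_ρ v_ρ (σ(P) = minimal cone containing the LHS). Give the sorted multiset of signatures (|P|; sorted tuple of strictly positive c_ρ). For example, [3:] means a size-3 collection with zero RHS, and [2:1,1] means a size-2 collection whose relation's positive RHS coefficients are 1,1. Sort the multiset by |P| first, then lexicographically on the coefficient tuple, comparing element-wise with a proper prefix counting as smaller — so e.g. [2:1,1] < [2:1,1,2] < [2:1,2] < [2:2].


Primitive collections (22):

  P={1,5}:  v_{1} + v_{5} = 0 — sig = [2:]
  P={4,7}:  v_{4} + v_{7} = 0 — sig = [2:]
  P={1,2}:  v_{1} + v_{2} = v_{9} — sig = [2:1]
  P={1,9}:  v_{1} + v_{9} = v_{4} — sig = [2:1]
  P={4,5}:  v_{4} + v_{5} = v_{9} — sig = [2:1]
  P={5,9}:  v_{5} + v_{9} = v_{2} — sig = [2:1]
  P={6,10}:  v_{6} + v_{10} = v_{9} — sig = [2:1]
  P={7,9}:  v_{7} + v_{9} = v_{5} — sig = [2:1]
  P={2,11}:  v_{2} + v_{11} = v_{4} + v_{10} — sig = [2:1,1]
  P={6,11}:  v_{6} + v_{11} = v_{1} + v_{4} — sig = [2:1,1]
  P={1,10}:  v_{1} + v_{10} = v_{3} + v_{4} + v_{8} — sig = [2:1,1,1]
  P={5,11}:  v_{5} + v_{11} = v_{3} + v_{4} + v_{8} — sig = [2:1,1,1]
  P={7,10}:  v_{7} + v_{10} = v_{3} + v_{5} + v_{8} — sig = [2:1,1,1]
  P={7,11}:  v_{7} + v_{11} = v_{1} + v_{3} + v_{8} — sig = [2:1,1,1]
  P={9,11}:  v_{9} + v_{11} = v_{3} + 2·v_{4} + v_{8} — sig = [2:1,1,2]
  P={2,4}:  v_{2} + v_{4} = 2·v_{9} — sig = [2:2]
  P={2,7}:  v_{2} + v_{7} = 2·v_{5} — sig = [2:2]
  P={10,11}:  v_{10} + v_{11} = 2·v_{3} + 2·v_{4} + 2·v_{8} — sig = [2:2,2,2]
  P={3,6,8}:  v_{3} + v_{6} + v_{8} = 0 — sig = [3:]
  P={3,8,9}:  v_{3} + v_{8} + v_{9} = v_{10} — sig = [3:1]
  P={2,3,8}:  v_{2} + v_{3} + v_{8} = v_{5} + v_{10} — sig = [3:1,1]
  P={1,3,4,8}:  v_{1} + v_{3} + v_{4} + v_{8} = v_{11} — sig = [4:1]

Signatures (|P|; sorted positive RHS coefficients), sorted:
    [2:]
    [2:]
    [2:1]
    [2:1]
    [2:1]
    [2:1]
    [2:1]
    [2:1]
    [2:1,1]
    [2:1,1]
    [2:1,1,1]
    [2:1,1,1]
    [2:1,1,1]
    [2:1,1,1]
    [2:1,1,2]
    [2:2]
    [2:2]
    [2:2,2,2]
    [3:]
    [3:1]
    [3:1,1]
    [4:1]


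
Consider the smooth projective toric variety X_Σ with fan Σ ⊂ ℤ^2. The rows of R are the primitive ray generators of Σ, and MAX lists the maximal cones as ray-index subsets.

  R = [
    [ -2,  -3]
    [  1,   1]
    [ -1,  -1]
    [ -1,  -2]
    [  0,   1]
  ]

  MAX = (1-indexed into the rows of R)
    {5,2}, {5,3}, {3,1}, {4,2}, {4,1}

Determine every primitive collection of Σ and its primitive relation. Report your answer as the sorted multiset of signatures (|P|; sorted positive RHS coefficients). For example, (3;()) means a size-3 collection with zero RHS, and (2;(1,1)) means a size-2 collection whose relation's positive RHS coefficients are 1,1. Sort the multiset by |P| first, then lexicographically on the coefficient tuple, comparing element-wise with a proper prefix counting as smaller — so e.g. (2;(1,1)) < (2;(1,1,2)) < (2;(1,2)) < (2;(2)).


Δ(Σ) — 5 vertices, 5 min non-faces:

  P = {2,3}:  v_{2} + v_{3} = 0  ⇒ sig = (2;())
  P = {1,2}:  v_{1} + v_{2} = v_{4}  ⇒ sig = (2;(1))
  P = {3,4}:  v_{3} + v_{4} = v_{1}  ⇒ sig = (2;(1))
  P = {4,5}:  v_{4} + v_{5} = v_{3}  ⇒ sig = (2;(1))
  P = {1,5}:  v_{1} + v_{5} = 2·v_{3}  ⇒ sig = (2;(2))

Sorted signature multiset PRS(X):
    (2;())
    (2;(1))
    (2;(1))
    (2;(1))
    (2;(2))


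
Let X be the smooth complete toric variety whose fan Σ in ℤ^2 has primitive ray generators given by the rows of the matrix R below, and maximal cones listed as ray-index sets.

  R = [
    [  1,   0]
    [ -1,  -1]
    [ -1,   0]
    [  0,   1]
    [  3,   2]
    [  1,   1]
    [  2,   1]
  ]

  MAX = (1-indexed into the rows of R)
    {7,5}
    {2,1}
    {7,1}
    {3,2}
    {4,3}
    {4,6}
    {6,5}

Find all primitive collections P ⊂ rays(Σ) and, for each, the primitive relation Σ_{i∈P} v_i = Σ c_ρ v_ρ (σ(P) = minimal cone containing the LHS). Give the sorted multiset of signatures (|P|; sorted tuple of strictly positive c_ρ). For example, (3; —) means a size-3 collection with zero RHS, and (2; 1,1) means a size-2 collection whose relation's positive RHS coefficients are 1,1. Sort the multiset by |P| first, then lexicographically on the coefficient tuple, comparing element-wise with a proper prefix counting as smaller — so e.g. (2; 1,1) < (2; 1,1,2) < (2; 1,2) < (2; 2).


The 14 primitive collections of Σ (r=7, n=2):

  P={1,3}:  v_{1} + v_{3} = 0  →  sig = (2; —)
  P={2,6}:  v_{2} + v_{6} = 0  →  sig = (2; —)
  P={1,4}:  v_{1} + v_{4} = v_{6}  →  sig = (2; 1)
  P={1,6}:  v_{1} + v_{6} = v_{7}  →  sig = (2; 1)
  P={2,4}:  v_{2} + v_{4} = v_{3}  →  sig = (2; 1)
  P={2,5}:  v_{2} + v_{5} = v_{7}  →  sig = (2; 1)
  P={2,7}:  v_{2} + v_{7} = v_{1}  →  sig = (2; 1)
  P={3,6}:  v_{3} + v_{6} = v_{4}  →  sig = (2; 1)
  P={3,7}:  v_{3} + v_{7} = v_{6}  →  sig = (2; 1)
  P={6,7}:  v_{6} + v_{7} = v_{5}  →  sig = (2; 1)
  P={1,5}:  v_{1} + v_{5} = 2·v_{7}  →  sig = (2; 2)
  P={3,5}:  v_{3} + v_{5} = 2·v_{6}  →  sig = (2; 2)
  P={4,7}:  v_{4} + v_{7} = 2·v_{6}  →  sig = (2; 2)
  P={4,5}:  v_{4} + v_{5} = 3·v_{6}  →  sig = (2; 3)

Signatures (|P|; sorted positive RHS coefficients), sorted:
{ (2; —) ×2,  (2; 1) ×8,  (2; 2) ×3,  (2; 3) }


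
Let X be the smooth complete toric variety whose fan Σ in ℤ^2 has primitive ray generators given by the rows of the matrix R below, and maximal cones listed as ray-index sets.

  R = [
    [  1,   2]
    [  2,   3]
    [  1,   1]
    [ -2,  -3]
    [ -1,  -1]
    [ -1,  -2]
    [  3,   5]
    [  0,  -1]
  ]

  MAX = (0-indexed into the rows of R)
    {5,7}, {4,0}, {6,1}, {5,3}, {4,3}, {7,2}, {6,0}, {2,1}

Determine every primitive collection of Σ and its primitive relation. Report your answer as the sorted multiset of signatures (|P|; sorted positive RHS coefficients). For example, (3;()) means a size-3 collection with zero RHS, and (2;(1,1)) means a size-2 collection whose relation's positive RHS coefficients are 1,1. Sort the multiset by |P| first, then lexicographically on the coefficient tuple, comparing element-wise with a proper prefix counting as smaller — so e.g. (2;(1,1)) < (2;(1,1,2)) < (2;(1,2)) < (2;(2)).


Primitive collections (20):

  P={0,5}:  v_{0} + v_{5} = 0 ; sig = (2;())
  P={1,3}:  v_{1} + v_{3} = 0 ; sig = (2;())
  P={2,4}:  v_{2} + v_{4} = 0 ; sig = (2;())
  P={0,1}:  v_{0} + v_{1} = v_{6} ; sig = (2;(1))
  P={0,2}:  v_{0} + v_{2} = v_{1} ; sig = (2;(1))
  P={0,3}:  v_{0} + v_{3} = v_{4} ; sig = (2;(1))
  P={0,7}:  v_{0} + v_{7} = v_{2} ; sig = (2;(1))
  P={1,4}:  v_{1} + v_{4} = v_{0} ; sig = (2;(1))
  P={1,5}:  v_{1} + v_{5} = v_{2} ; sig = (2;(1))
  P={2,3}:  v_{2} + v_{3} = v_{5} ; sig = (2;(1))
  P={2,5}:  v_{2} + v_{5} = v_{7} ; sig = (2;(1))
  P={3,6}:  v_{3} + v_{6} = v_{0} ; sig = (2;(1))
  P={4,5}:  v_{4} + v_{5} = v_{3} ; sig = (2;(1))
  P={4,7}:  v_{4} + v_{7} = v_{5} ; sig = (2;(1))
  P={5,6}:  v_{5} + v_{6} = v_{1} ; sig = (2;(1))
  P={6,7}:  v_{6} + v_{7} = v_{1} + v_{2} ; sig = (2;(1,1))
  P={1,7}:  v_{1} + v_{7} = 2·v_{2} ; sig = (2;(2))
  P={2,6}:  v_{2} + v_{6} = 2·v_{1} ; sig = (2;(2))
  P={3,7}:  v_{3} + v_{7} = 2·v_{5} ; sig = (2;(2))
  P={4,6}:  v_{4} + v_{6} = 2·v_{0} ; sig = (2;(2))

Hence PRS(X_Σ) =
{ (2;()) ×3,  (2;(1)) ×12,  (2;(1,1)),  (2;(2)) ×4 }


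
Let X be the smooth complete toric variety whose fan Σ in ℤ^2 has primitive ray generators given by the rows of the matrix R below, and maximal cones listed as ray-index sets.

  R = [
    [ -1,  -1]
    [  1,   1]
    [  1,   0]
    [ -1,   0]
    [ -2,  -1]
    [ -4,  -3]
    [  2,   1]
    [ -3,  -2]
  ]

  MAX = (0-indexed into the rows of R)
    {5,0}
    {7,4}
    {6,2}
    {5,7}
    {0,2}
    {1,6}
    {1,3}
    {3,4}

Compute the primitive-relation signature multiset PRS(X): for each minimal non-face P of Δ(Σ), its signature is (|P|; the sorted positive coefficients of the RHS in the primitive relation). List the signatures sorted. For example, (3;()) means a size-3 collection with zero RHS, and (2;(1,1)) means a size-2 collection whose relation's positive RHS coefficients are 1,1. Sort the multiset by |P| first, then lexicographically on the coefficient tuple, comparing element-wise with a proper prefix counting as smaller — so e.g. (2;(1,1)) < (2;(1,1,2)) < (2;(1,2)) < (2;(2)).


20 minimal non-faces of Δ(Σ) (on 8 rays):

  {0,1}:  v_{0} + v_{1} = 0  ⇒ sig = (2;())
  {2,3}:  v_{2} + v_{3} = 0  ⇒ sig = (2;())
  {4,6}:  v_{4} + v_{6} = 0  ⇒ sig = (2;())
  {0,3}:  v_{0} + v_{3} = v_{4}  ⇒ sig = (2;(1))
  {0,4}:  v_{0} + v_{4} = v_{7}  ⇒ sig = (2;(1))
  {0,6}:  v_{0} + v_{6} = v_{2}  ⇒ sig = (2;(1))
  {0,7}:  v_{0} + v_{7} = v_{5}  ⇒ sig = (2;(1))
  {1,2}:  v_{1} + v_{2} = v_{6}  ⇒ sig = (2;(1))
  {1,4}:  v_{1} + v_{4} = v_{3}  ⇒ sig = (2;(1))
  {1,5}:  v_{1} + v_{5} = v_{7}  ⇒ sig = (2;(1))
  {1,7}:  v_{1} + v_{7} = v_{4}  ⇒ sig = (2;(1))
  {2,4}:  v_{2} + v_{4} = v_{0}  ⇒ sig = (2;(1))
  {3,6}:  v_{3} + v_{6} = v_{1}  ⇒ sig = (2;(1))
  {6,7}:  v_{6} + v_{7} = v_{0}  ⇒ sig = (2;(1))
  {3,5}:  v_{3} + v_{5} = v_{4} + v_{7}  ⇒ sig = (2;(1,1))
  {2,7}:  v_{2} + v_{7} = 2·v_{0}  ⇒ sig = (2;(2))
  {3,7}:  v_{3} + v_{7} = 2·v_{4}  ⇒ sig = (2;(2))
  {4,5}:  v_{4} + v_{5} = 2·v_{7}  ⇒ sig = (2;(2))
  {5,6}:  v_{5} + v_{6} = 2·v_{0}  ⇒ sig = (2;(2))
  {2,5}:  v_{2} + v_{5} = 3·v_{0}  ⇒ sig = (2;(3))

Sorted signature multiset PRS(X):
[(2;()), (2;()), (2;()), (2;(1)), (2;(1)), (2;(1)), (2;(1)), (2;(1)), (2;(1)), (2;(1)), (2;(1)), (2;(1)), (2;(1)), (2;(1)), (2;(1,1)), (2;(2)), (2;(2)), (2;(2)), (2;(2)), (2;(3))]


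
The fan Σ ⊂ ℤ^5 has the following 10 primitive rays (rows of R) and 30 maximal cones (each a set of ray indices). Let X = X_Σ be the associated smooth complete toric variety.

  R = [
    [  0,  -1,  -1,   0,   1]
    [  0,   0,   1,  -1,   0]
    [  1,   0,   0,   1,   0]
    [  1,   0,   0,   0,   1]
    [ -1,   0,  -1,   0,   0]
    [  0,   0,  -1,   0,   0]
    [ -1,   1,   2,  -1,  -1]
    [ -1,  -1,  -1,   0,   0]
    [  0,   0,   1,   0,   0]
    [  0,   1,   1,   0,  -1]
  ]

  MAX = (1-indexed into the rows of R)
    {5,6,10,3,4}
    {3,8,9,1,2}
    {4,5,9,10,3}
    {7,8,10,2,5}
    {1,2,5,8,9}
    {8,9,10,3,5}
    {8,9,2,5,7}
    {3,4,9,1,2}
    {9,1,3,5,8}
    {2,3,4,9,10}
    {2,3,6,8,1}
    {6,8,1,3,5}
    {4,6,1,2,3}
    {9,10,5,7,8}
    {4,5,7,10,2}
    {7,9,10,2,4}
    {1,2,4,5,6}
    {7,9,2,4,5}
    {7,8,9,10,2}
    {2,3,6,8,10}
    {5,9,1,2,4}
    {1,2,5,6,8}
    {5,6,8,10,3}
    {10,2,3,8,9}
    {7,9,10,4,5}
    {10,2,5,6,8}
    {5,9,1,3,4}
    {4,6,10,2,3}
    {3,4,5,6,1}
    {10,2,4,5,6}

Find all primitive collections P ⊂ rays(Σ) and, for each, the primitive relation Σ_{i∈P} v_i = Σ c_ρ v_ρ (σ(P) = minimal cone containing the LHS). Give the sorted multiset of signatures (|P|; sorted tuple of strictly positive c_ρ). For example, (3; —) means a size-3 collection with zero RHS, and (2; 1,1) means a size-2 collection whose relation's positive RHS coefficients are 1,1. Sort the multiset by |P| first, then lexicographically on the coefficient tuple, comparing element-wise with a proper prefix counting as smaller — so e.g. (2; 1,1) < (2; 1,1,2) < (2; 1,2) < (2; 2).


8 minimal non-faces of Δ(Σ) (on 10 rays):

  {1,10}:  v_{1} + v_{10} = 0  ⇒ sig = (2; —)
  {6,9}:  v_{6} + v_{9} = 0  ⇒ sig = (2; —)
  {4,8}:  v_{4} + v_{8} = v_{1}  ⇒ sig = (2; 1)
  {3,7}:  v_{3} + v_{7} = v_{9} + v_{10}  ⇒ sig = (2; 1,1)
  {1,7}:  v_{1} + v_{7} = v_{2} + v_{5} + v_{9}  ⇒ sig = (2; 1,1,1)
  {6,7}:  v_{6} + v_{7} = v_{2} + v_{5} + v_{10}  ⇒ sig = (2; 1,1,1)
  {2,3,5}:  v_{2} + v_{3} + v_{5} = 0  ⇒ sig = (3; —)
  {2,5,9,10}:  v_{2} + v_{5} + v_{9} + v_{10} = v_{7}  ⇒ sig = (4; 1)

so the primitive-relation signature multiset is
    (2; —)
    (2; —)
    (2; 1)
    (2; 1,1)
    (2; 1,1,1)
    (2; 1,1,1)
    (3; —)
    (4; 1)


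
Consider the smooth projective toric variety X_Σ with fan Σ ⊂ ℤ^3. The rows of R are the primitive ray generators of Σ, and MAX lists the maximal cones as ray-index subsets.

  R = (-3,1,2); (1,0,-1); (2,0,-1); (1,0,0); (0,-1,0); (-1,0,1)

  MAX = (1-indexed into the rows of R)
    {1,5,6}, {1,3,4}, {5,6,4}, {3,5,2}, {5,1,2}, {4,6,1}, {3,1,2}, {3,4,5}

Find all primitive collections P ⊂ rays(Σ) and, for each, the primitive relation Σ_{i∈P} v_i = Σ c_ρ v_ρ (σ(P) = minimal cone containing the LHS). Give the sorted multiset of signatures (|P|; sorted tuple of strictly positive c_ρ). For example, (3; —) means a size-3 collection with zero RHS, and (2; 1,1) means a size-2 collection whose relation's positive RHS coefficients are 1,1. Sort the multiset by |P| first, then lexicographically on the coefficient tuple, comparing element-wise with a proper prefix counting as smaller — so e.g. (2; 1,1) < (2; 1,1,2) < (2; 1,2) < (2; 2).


|primitive collections| = 5. Relations:

  {2,6}:  v_{2} + v_{6} = 0  ⟹  sig = (2; —)
  {2,4}:  v_{2} + v_{4} = v_{3}  ⟹  sig = (2; 1)
  {3,6}:  v_{3} + v_{6} = v_{4}  ⟹  sig = (2; 1)
  {1,3,5}:  v_{1} + v_{3} + v_{5} = v_{6}  ⟹  sig = (3; 1)
  {1,4,5}:  v_{1} + v_{4} + v_{5} = 2·v_{6}  ⟹  sig = (3; 2)

Signatures (|P|; sorted positive RHS coefficients), sorted:
[(2; —), (2; 1), (2; 1), (3; 1), (3; 2)]


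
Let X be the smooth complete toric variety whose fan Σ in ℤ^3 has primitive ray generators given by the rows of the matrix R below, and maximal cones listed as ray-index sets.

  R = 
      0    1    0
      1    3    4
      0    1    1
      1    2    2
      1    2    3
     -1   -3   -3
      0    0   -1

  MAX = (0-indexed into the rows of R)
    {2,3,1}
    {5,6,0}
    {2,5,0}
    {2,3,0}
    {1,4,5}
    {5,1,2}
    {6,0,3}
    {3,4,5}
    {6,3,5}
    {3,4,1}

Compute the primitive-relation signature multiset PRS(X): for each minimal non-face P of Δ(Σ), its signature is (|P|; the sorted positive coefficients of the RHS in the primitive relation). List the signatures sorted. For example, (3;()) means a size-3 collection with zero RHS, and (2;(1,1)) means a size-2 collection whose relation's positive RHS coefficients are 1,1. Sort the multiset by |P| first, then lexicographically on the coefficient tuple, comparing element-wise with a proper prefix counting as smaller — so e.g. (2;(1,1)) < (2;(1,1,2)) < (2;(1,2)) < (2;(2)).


Σ has 9 primitive collections:

  P={2,4}:  v_{2} + v_{4} = v_{1}  so sig = (2;(1))
  P={2,6}:  v_{2} + v_{6} = v_{0}  so sig = (2;(1))
  P={4,6}:  v_{4} + v_{6} = v_{3}  so sig = (2;(1))
  P={0,4}:  v_{0} + v_{4} = v_{2} + v_{3}  so sig = (2;(1,1))
  P={1,6}:  v_{1} + v_{6} = v_{2} + v_{3}  so sig = (2;(1,1))
  P={0,1}:  v_{0} + v_{1} = 2·v_{2} + v_{3}  so sig = (2;(1,2))
  P={2,3,5}:  v_{2} + v_{3} + v_{5} = 0  so sig = (3;())
  P={0,3,5}:  v_{0} + v_{3} + v_{5} = v_{6}  so sig = (3;(1))
  P={1,3,5}:  v_{1} + v_{3} + v_{5} = v_{4}  so sig = (3;(1))

Signatures (|P|; sorted positive RHS coefficients), sorted:
[(2;(1)), (2;(1)), (2;(1)), (2;(1,1)), (2;(1,1)), (2;(1,2)), (3;()), (3;(1)), (3;(1))]


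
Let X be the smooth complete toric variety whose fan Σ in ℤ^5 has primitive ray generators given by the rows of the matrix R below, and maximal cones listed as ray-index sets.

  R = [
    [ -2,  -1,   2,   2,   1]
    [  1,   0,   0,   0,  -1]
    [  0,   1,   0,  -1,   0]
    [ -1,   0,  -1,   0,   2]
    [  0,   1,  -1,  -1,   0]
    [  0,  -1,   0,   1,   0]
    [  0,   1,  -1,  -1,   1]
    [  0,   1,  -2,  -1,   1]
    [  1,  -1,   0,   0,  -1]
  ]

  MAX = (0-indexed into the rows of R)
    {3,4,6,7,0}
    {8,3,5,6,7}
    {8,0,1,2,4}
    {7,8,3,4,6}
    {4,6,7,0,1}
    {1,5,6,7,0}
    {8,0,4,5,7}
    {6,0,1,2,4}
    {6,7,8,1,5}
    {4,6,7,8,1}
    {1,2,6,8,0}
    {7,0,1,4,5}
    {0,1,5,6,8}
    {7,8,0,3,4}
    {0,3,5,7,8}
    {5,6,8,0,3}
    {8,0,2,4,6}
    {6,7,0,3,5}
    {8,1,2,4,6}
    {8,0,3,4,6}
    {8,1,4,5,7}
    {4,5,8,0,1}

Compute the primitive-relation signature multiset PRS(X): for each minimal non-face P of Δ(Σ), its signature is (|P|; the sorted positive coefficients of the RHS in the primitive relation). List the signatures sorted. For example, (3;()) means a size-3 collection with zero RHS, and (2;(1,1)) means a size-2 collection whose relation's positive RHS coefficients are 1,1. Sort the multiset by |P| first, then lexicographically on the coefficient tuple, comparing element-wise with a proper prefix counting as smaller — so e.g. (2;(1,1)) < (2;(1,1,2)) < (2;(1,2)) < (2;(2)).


The 9 primitive collections of Σ (r=9, n=5):

  • {2,5}:  v_{2} + v_{5} = 0  so sig = (2;())
  • {1,3}:  v_{1} + v_{3} = v_{5} + v_{6}  so sig = (2;(1,1))
  • {2,7}:  v_{2} + v_{7} = v_{4} + v_{6}  so sig = (2;(1,1))
  • {2,3}:  v_{2} + v_{3} = v_{0} + v_{4} + 2·v_{6} + v_{8}  so sig = (2;(1,1,1,2))
  • {4,5,6}:  v_{4} + v_{5} + v_{6} = v_{7}  so sig = (3;(1))
  • {3,4,5}:  v_{3} + v_{4} + v_{5} = v_{0} + 2·v_{7} + v_{8}  so sig = (3;(1,1,2))
  • {0,1,7,8}:  v_{0} + v_{1} + v_{7} + v_{8} = v_{5}  so sig = (4;(1))
  • {0,6,7,8}:  v_{0} + v_{6} + v_{7} + v_{8} = v_{3}  so sig = (4;(1))
  • {0,1,4,6,8}:  v_{0} + v_{1} + v_{4} + v_{6} + v_{8} = 0  so sig = (5;())

Signatures (|P|; sorted positive RHS coefficients), sorted:
    |P|=2: 4 collections, coeffs (), (1,1), (1,1), (1,1,1,2)
    |P|=3: 2 collections, coeffs (1), (1,1,2)
    |P|=4: 2 collections, coeffs (1), (1)
    |P|=5: 1 collection, coeffs ()


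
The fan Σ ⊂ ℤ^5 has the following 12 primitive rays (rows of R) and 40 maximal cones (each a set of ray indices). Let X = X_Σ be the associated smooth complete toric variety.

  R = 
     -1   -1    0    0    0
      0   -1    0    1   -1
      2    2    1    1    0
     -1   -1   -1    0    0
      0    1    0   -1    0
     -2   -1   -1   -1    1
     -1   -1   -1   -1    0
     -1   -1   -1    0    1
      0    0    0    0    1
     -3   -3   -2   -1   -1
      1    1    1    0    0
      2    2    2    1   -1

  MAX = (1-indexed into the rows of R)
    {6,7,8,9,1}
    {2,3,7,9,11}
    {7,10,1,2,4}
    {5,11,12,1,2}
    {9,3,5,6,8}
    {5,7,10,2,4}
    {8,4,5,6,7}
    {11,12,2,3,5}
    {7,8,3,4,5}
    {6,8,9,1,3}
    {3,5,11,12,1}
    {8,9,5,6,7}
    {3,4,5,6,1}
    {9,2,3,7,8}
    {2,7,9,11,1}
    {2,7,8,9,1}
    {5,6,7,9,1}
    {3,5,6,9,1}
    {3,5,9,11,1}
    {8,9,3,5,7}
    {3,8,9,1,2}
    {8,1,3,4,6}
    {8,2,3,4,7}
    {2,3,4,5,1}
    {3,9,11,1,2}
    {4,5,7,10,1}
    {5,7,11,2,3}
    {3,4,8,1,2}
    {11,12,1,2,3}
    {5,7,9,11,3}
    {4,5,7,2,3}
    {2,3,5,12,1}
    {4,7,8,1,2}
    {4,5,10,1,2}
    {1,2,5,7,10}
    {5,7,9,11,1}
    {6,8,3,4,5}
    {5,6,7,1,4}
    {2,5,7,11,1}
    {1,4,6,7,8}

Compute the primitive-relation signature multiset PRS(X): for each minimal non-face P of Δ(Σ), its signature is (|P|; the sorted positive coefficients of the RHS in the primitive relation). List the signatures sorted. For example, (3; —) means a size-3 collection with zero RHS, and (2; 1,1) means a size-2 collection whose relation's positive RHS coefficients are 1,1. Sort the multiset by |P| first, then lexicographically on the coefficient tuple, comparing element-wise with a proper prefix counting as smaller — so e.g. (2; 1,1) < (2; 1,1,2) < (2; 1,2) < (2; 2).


23 collections generate NE(X_Σ); each relation:

  P = {4,11}:  v_{4} + v_{11} = 0  ⟹  sig = (2; —)
  P = {4,9}:  v_{4} + v_{9} = v_{8}  ⟹  sig = (2; 1)
  P = {8,11}:  v_{8} + v_{11} = v_{9}  ⟹  sig = (2; 1)
  P = {2,6}:  v_{2} + v_{6} = v_{1} + v_{4}  ⟹  sig = (2; 1,1)
  P = {8,12}:  v_{8} + v_{12} = v_{1} + v_{3}  ⟹  sig = (2; 1,1)
  P = {3,10}:  v_{3} + v_{10} = v_{2} + v_{4} + v_{5}  ⟹  sig = (2; 1,1,1)
  P = {6,11}:  v_{6} + v_{11} = v_{1} + v_{5} + v_{9}  ⟹  sig = (2; 1,1,1)
  P = {7,12}:  v_{7} + v_{12} = v_{2} + v_{5} + v_{11}  ⟹  sig = (2; 1,1,1)
  P = {9,10}:  v_{9} + v_{10} = v_{1} + v_{4} + v_{7}  ⟹  sig = (2; 1,1,1)
  P = {9,12}:  v_{9} + v_{12} = v_{1} + v_{3} + v_{11}  ⟹  sig = (2; 1,1,1)
  P = {4,12}:  v_{4} + v_{12} = v_{1} + v_{2} + v_{3} + v_{5}  ⟹  sig = (2; 1,1,1,1)
  P = {10,11}:  v_{10} + v_{11} = v_{1} + v_{2} + v_{5} + v_{7}  ⟹  sig = (2; 1,1,1,1)
  P = {6,12}:  v_{6} + v_{12} = 2·v_{1} + v_{3} + v_{5}  ⟹  sig = (2; 1,1,2)
  P = {8,10}:  v_{8} + v_{10} = v_{1} + 2·v_{4} + v_{7}  ⟹  sig = (2; 1,1,2)
  P = {6,10}:  v_{6} + v_{10} = 2·v_{1} + 2·v_{4} + v_{5} + v_{7}  ⟹  sig = (2; 1,1,2,2)
  P = {10,12}:  v_{10} + v_{12} = v_{1} + 2·v_{2} + 2·v_{5}  ⟹  sig = (2; 1,2,2)
  P = {1,3,7}:  v_{1} + v_{3} + v_{7} = 0  ⟹  sig = (3; —)
  P = {2,5,9}:  v_{2} + v_{5} + v_{9} = 0  ⟹  sig = (3; —)
  P = {1,5,8}:  v_{1} + v_{5} + v_{8} = v_{6}  ⟹  sig = (3; 1)
  P = {2,5,8}:  v_{2} + v_{5} + v_{8} = v_{4}  ⟹  sig = (3; 1)
  P = {3,6,7}:  v_{3} + v_{6} + v_{7} = v_{5} + v_{8}  ⟹  sig = (3; 1,1)
  P = {1,2,3,5,11}:  v_{1} + v_{2} + v_{3} + v_{5} + v_{11} = v_{12}  ⟹  sig = (5; 1)
  P = {1,2,4,5,7}:  v_{1} + v_{2} + v_{4} + v_{5} + v_{7} = v_{10}  ⟹  sig = (5; 1)

Signatures (|P|; sorted positive RHS coefficients), sorted:
{ (2; —),  (2; 1) ×2,  (2; 1,1) ×2,  (2; 1,1,1) ×5,  (2; 1,1,1,1) ×2,  (2; 1,1,2) ×2,  (2; 1,1,2,2),  (2; 1,2,2),  (3; —) ×2,  (3; 1) ×2,  (3; 1,1),  (5; 1) ×2 }
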